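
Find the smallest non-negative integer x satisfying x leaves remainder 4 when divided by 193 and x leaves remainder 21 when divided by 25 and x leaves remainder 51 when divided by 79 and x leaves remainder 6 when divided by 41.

Combine the congruences pairwise.
From x ≡ 4 (mod 193) write x = 4 + 193t. Substituting into x ≡ 21 (mod 25) gives 193t ≡ 17 (mod 25), and since 18⁻¹ ≡ 7 (mod 25), t ≡ 19. Hence x ≡ 4 + 193·19 = 3671 (mod 4825).
From x ≡ 3671 (mod 4825) write x = 3671 + 4825t. Substituting into x ≡ 51 (mod 79) gives 4825t ≡ 14 (mod 79), and since 6⁻¹ ≡ 66 (mod 79), t ≡ 55. Hence x ≡ 3671 + 4825·55 = 269046 (mod 381175).
From x ≡ 269046 (mod 381175) write x = 269046 + 381175t. Substituting into x ≡ 6 (mod 41) gives 381175t ≡ 2 (mod 41), and since 39⁻¹ ≡ 20 (mod 41), t ≡ 40. Hence x ≡ 269046 + 381175·40 = 15516046 (mod 15628175).

15516046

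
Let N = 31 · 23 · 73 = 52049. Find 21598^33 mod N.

40067

Mod 31: 21598 ≡ 22; by Fermat, exponent reduces to 33 mod 30 = 3; 22^3 ≡ 15 (mod 31).
Mod 23: 21598 ≡ 1; by Fermat, exponent reduces to 33 mod 22 = 11; 1^11 ≡ 1 (mod 23).
Mod 73: 21598 ≡ 63; 63^33 ≡ 63 (mod 73).
Combine by CRT: x ≡ 15 (mod 31), x ≡ 1 (mod 23), x ≡ 63 (mod 73) ⇒ x ≡ 40067 (mod 52049).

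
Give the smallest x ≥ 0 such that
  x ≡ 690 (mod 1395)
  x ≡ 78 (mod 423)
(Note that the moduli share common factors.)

31380

gcd(1395, 423) = 9 and 9 | (78 − 690), so the pair is consistent; merging gives x ≡ 31380 (mod 65565), where 65565 = lcm(1395, 423).
The solution is unique modulo lcm(1395, 423) = 65565.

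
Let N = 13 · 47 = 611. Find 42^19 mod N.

Mod 13: 42 ≡ 3; by Fermat, exponent reduces to 19 mod 12 = 7; 3^7 ≡ 3 (mod 13).
Mod 47: 42 ≡ 42; 42^19 ≡ 37 (mod 47).
Combine by CRT: x ≡ 3 (mod 13), x ≡ 37 (mod 47) ⇒ x ≡ 601 (mod 611).

601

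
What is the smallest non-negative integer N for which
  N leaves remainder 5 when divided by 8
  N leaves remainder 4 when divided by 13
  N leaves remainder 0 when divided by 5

485

From N ≡ 5 (mod 8) write N = 5 + 8t. Substituting into N ≡ 4 (mod 13) gives 8t ≡ 12 (mod 13), and since 8⁻¹ ≡ 5 (mod 13), t ≡ 8. Hence N ≡ 5 + 8·8 = 69 (mod 104).
From N ≡ 69 (mod 104) write N = 69 + 104t. Substituting into N ≡ 0 (mod 5) gives 104t ≡ 1 (mod 5), and since 4⁻¹ ≡ 4 (mod 5), t ≡ 4. Hence N ≡ 69 + 104·4 = 485 (mod 520).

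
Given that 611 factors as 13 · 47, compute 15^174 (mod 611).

285

Mod 13: 15 ≡ 2; by Fermat, exponent reduces to 174 mod 12 = 6; 2^6 ≡ 12 (mod 13).
Mod 47: 15 ≡ 15; by Fermat, exponent reduces to 174 mod 46 = 36; 15^36 ≡ 3 (mod 47).
Combine by CRT: x ≡ 12 (mod 13), x ≡ 3 (mod 47) ⇒ x ≡ 285 (mod 611).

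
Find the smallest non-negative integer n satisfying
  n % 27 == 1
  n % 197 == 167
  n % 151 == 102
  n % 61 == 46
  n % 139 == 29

The moduli are pairwise coprime; M = 27·197·151·61·139 = 6810069951.
M/27 = 252224813; 252224813 ≡ 20 (mod 27); 20·23 ≡ 1, so inverse 23.
M/197 = 34568883; 34568883 ≡ 111 (mod 197); 111·71 ≡ 1, so inverse 71.
M/151 = 45099801; 45099801 ≡ 27 (mod 151); 27·28 ≡ 1, so inverse 28.
M/61 = 111640491; 111640491 ≡ 60 (mod 61); 60·60 ≡ 1, so inverse 60.
M/139 = 48993309; 48993309 ≡ 118 (mod 139); 118·86 ≡ 1, so inverse 86.
n ≡ 1·252224813·23 + 167·34568883·71 + 102·45099801·28 + 46·111640491·60 + 29·48993309·86 = 974806515892.
974806515892 mod 6810069951 = 966512899.

966512899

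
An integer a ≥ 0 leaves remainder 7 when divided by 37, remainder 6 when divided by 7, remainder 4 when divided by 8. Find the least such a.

636

From a ≡ 7 (mod 37) write a = 7 + 37t. Substituting into a ≡ 6 (mod 7) gives 37t ≡ 6 (mod 7), and since 2⁻¹ ≡ 4 (mod 7), t ≡ 3. Hence a ≡ 7 + 37·3 = 118 (mod 259).
From a ≡ 118 (mod 259) write a = 118 + 259t. Substituting into a ≡ 4 (mod 8) gives 259t ≡ 6 (mod 8), and since 3⁻¹ ≡ 3 (mod 8), t ≡ 2. Hence a ≡ 118 + 259·2 = 636 (mod 2072).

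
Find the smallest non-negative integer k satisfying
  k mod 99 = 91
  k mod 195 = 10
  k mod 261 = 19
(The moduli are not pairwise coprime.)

Combine the congruences pairwise.
gcd(99, 195) = 3 and 3 | (10 − 91), so the pair is consistent; merging gives k ≡ 1180 (mod 6435), where 6435 = lcm(99, 195).
gcd(6435, 261) = 9 and 9 | (19 − 1180), so the pair is consistent; merging gives k ≡ 65530 (mod 186615), where 186615 = lcm(6435, 261).
The solution is unique modulo lcm(99, 195, 261) = 186615.

65530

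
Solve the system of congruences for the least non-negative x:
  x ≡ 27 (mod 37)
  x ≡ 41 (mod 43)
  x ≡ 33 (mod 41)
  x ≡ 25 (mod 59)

From x ≡ 27 (mod 37) write x = 27 + 37t. Substituting into x ≡ 41 (mod 43) gives 37t ≡ 14 (mod 43), and since 37⁻¹ ≡ 7 (mod 43), t ≡ 12. Hence x ≡ 27 + 37·12 = 471 (mod 1591).
From x ≡ 471 (mod 1591) write x = 471 + 1591t. Substituting into x ≡ 33 (mod 41) gives 1591t ≡ 13 (mod 41), and since 33⁻¹ ≡ 5 (mod 41), t ≡ 24. Hence x ≡ 471 + 1591·24 = 38655 (mod 65231).
From x ≡ 38655 (mod 65231) write x = 38655 + 65231t. Substituting into x ≡ 25 (mod 59) gives 65231t ≡ 15 (mod 59), and since 36⁻¹ ≡ 41 (mod 59), t ≡ 25. Hence x ≡ 38655 + 65231·25 = 1669430 (mod 3848629).

1669430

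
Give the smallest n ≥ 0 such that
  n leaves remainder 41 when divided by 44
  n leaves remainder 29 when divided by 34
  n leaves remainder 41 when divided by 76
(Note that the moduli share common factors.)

10909

Combine the congruences pairwise.
gcd(44, 34) = 2 and 2 | (29 − 41), so the pair is consistent; merging gives n ≡ 437 (mod 748), where 748 = lcm(44, 34).
gcd(748, 76) = 4 and 4 | (41 − 437), so the pair is consistent; merging gives n ≡ 10909 (mod 14212), where 14212 = lcm(748, 76).
The solution is unique modulo lcm(44, 34, 76) = 14212.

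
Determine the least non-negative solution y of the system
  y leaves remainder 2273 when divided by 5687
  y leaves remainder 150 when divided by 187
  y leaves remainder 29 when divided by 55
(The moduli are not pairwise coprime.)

gcd(5687, 187) = 11 and 11 | (150 − 2273), so the pair is consistent; merging gives y ≡ 25021 (mod 96679), where 96679 = lcm(5687, 187).
gcd(96679, 55) = 11 and 11 | (29 − 25021), so the pair is consistent; merging gives y ≡ 218379 (mod 483395), where 483395 = lcm(96679, 55).
The solution is unique modulo lcm(5687, 187, 55) = 483395.

218379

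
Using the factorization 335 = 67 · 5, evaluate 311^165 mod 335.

66

Mod 67: 311 ≡ 43; by Fermat, exponent reduces to 165 mod 66 = 33; 43^33 ≡ 66 (mod 67).
Mod 5: 311 ≡ 1; by Fermat, exponent reduces to 165 mod 4 = 1; 1^1 ≡ 1 (mod 5).
Combine by CRT: x ≡ 66 (mod 67), x ≡ 1 (mod 5) ⇒ x ≡ 66 (mod 335).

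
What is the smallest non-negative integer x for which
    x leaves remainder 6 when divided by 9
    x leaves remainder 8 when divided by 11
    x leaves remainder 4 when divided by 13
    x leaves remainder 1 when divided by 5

The moduli are pairwise coprime; N = 9·11·13·5 = 6435.
N/9 = 715; 715 ≡ 4 (mod 9); 4·7 ≡ 1, so inverse 7.
N/11 = 585; 585 ≡ 2 (mod 11); 2·6 ≡ 1, so inverse 6.
N/13 = 495; 495 ≡ 1 (mod 13), inverse 1.
N/5 = 1287; 1287 ≡ 2 (mod 5); 2·3 ≡ 1, so inverse 3.
x ≡ 6·715·7 + 8·585·6 + 4·495·1 + 1·1287·3 = 63951.
63951 mod 6435 = 6036.

6036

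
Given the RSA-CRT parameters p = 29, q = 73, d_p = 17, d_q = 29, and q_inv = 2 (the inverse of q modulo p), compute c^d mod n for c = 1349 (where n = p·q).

m₁ = c^(d_p) mod p: c ≡ 15 (mod 29), and 15^17 mod 29 = 18.
m₂ = c^(d_q) mod q: c ≡ 35 (mod 73), and 35^29 mod 73 = 67.
h = q_inv·(m₁ − m₂) mod p = 2·(18 − 67) mod 29 = 18.
m = m₂ + h·q = 67 + 18·73 = 1381.

1381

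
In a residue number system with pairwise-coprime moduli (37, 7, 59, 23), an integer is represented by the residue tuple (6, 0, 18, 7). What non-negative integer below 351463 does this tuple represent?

The moduli are pairwise coprime; N = 37·7·59·23 = 351463.
N/37 = 9499; 9499 ≡ 27 (mod 37); 27·11 ≡ 1, so inverse 11.
N/7 = 50209; 50209 ≡ 5 (mod 7); 5·3 ≡ 1, so inverse 3.
N/59 = 5957; 5957 ≡ 57 (mod 59); 57·29 ≡ 1, so inverse 29.
N/23 = 15281; 15281 ≡ 9 (mod 23); 9·18 ≡ 1, so inverse 18.
x ≡ 6·9499·11 + 0·50209·3 + 18·5957·29 + 7·15281·18 = 5661894.
5661894 mod 351463 = 38486.

38486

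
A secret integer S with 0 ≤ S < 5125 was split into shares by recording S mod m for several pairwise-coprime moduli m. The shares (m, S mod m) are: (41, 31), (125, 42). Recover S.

1917

Combine the congruences pairwise.
From S ≡ 31 (mod 41) write S = 31 + 41t. Substituting into S ≡ 42 (mod 125) gives 41t ≡ 11 (mod 125), and since 41⁻¹ ≡ 61 (mod 125), t ≡ 46. Hence S ≡ 31 + 41·46 = 1917 (mod 5125).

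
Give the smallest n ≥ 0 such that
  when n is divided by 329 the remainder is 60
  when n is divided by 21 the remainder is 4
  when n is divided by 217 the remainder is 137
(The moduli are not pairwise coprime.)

gcd(329, 21) = 7 and 7 | (4 − 60), so the pair is consistent; merging gives n ≡ 718 (mod 987), where 987 = lcm(329, 21).
gcd(987, 217) = 7 and 7 | (137 − 718), so the pair is consistent; merging gives n ≡ 17497 (mod 30597), where 30597 = lcm(987, 217).
The solution is unique modulo lcm(329, 21, 217) = 30597.

17497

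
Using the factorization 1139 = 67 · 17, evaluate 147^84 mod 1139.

344

Mod 67: 147 ≡ 13; by Fermat, exponent reduces to 84 mod 66 = 18; 13^18 ≡ 9 (mod 67).
Mod 17: 147 ≡ 11; by Fermat, exponent reduces to 84 mod 16 = 4; 11^4 ≡ 4 (mod 17).
Combine by CRT: x ≡ 9 (mod 67), x ≡ 4 (mod 17) ⇒ x ≡ 344 (mod 1139).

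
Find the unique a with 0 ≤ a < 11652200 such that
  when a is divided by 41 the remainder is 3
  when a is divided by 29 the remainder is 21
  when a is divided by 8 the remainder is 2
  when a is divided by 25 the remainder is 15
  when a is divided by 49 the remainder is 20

The moduli are pairwise coprime; N = 41·29·8·25·49 = 11652200.
N/41 = 284200; 284200 ≡ 29 (mod 41); 29·17 ≡ 1, so inverse 17.
N/29 = 401800; 401800 ≡ 5 (mod 29); 5·6 ≡ 1, so inverse 6.
N/8 = 1456525; 1456525 ≡ 5 (mod 8); 5·5 ≡ 1, so inverse 5.
N/25 = 466088; 466088 ≡ 13 (mod 25); 13·2 ≡ 1, so inverse 2.
N/49 = 237800; 237800 ≡ 3 (mod 49); 3·33 ≡ 1, so inverse 33.
a ≡ 3·284200·17 + 21·401800·6 + 2·1456525·5 + 15·466088·2 + 20·237800·33 = 250616890.
250616890 mod 11652200 = 5920690.

5920690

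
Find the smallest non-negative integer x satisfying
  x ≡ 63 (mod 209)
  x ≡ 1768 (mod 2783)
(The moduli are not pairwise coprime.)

gcd(209, 2783) = 11 and 11 | (1768 − 63), so the pair is consistent; merging gives x ≡ 26815 (mod 52877), where 52877 = lcm(209, 2783).
The solution is unique modulo lcm(209, 2783) = 52877.

26815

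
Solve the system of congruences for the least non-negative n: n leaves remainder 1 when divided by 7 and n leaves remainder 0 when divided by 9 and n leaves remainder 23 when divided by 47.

540

The moduli are pairwise coprime; M = 7·9·47 = 2961.
M/7 = 423; 423 ≡ 3 (mod 7); 3·5 ≡ 1, so inverse 5.
M/9 = 329; 329 ≡ 5 (mod 9); 5·2 ≡ 1, so inverse 2.
M/47 = 63; 63 ≡ 16 (mod 47); 16·3 ≡ 1, so inverse 3.
n ≡ 1·423·5 + 0·329·2 + 23·63·3 = 6462.
6462 mod 2961 = 540.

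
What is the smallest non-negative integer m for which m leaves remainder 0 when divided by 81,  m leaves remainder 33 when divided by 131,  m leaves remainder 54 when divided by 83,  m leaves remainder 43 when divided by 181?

The moduli are pairwise coprime; N = 81·131·83·181 = 159409053.
N/81 = 1968013; 1968013 ≡ 37 (mod 81); 37·46 ≡ 1, so inverse 46.
N/131 = 1216863; 1216863 ≡ 4 (mod 131); 4·33 ≡ 1, so inverse 33.
N/83 = 1920591; 1920591 ≡ 54 (mod 83); 54·20 ≡ 1, so inverse 20.
N/181 = 880713; 880713 ≡ 148 (mod 181); 148·170 ≡ 1, so inverse 170.
m ≡ 0·1968013·46 + 33·1216863·33 + 54·1920591·20 + 43·880713·170 = 9837414117.
9837414117 mod 159409053 = 113461884.

113461884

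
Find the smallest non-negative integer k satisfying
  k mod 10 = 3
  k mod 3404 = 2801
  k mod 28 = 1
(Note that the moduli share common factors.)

gcd(10, 3404) = 2 and 2 | (2801 − 3), so the pair is consistent; merging gives k ≡ 13013 (mod 17020), where 17020 = lcm(10, 3404).
gcd(17020, 28) = 4 and 4 | (1 − 13013), so the pair is consistent; merging gives k ≡ 98113 (mod 119140), where 119140 = lcm(17020, 28).
The solution is unique modulo lcm(10, 3404, 28) = 119140.

98113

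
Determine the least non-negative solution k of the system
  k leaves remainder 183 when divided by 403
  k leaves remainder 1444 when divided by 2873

87634

Combine the congruences pairwise.
gcd(403, 2873) = 13 and 13 | (1444 − 183), so the pair is consistent; merging gives k ≡ 87634 (mod 89063), where 89063 = lcm(403, 2873).
The solution is unique modulo lcm(403, 2873) = 89063.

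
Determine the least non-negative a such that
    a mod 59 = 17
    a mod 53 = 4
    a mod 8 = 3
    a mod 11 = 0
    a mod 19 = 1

2091331

The moduli are pairwise coprime; N = 59·53·8·11·19 = 5228344.
N/59 = 88616; 88616 ≡ 57 (mod 59); 57·29 ≡ 1, so inverse 29.
N/53 = 98648; 98648 ≡ 15 (mod 53); 15·46 ≡ 1, so inverse 46.
N/8 = 653543; 653543 ≡ 7 (mod 8); 7·7 ≡ 1, so inverse 7.
N/11 = 475304; 475304 ≡ 5 (mod 11); 5·9 ≡ 1, so inverse 9.
N/19 = 275176; 275176 ≡ 18 (mod 19); 18·18 ≡ 1, so inverse 18.
a ≡ 17·88616·29 + 4·98648·46 + 3·653543·7 + 0·475304·9 + 1·275176·18 = 80516491.
80516491 mod 5228344 = 2091331.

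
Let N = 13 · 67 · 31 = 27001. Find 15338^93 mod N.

Mod 13: 15338 ≡ 11; by Fermat, exponent reduces to 93 mod 12 = 9; 11^9 ≡ 8 (mod 13).
Mod 67: 15338 ≡ 62; by Fermat, exponent reduces to 93 mod 66 = 27; 62^27 ≡ 24 (mod 67).
Mod 31: 15338 ≡ 24; by Fermat, exponent reduces to 93 mod 30 = 3; 24^3 ≡ 29 (mod 31).
Combine by CRT: x ≡ 8 (mod 13), x ≡ 24 (mod 67), x ≡ 29 (mod 31) ⇒ x ≡ 12553 (mod 27001).

12553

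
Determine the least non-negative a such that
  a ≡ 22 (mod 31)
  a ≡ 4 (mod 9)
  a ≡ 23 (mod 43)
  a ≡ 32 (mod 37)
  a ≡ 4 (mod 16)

6477844

From a ≡ 22 (mod 31) write a = 22 + 31t. Substituting into a ≡ 4 (mod 9) gives 31t ≡ 0 (mod 9), and since 4⁻¹ ≡ 7 (mod 9), t ≡ 0. Hence a ≡ 22 + 31·0 = 22 (mod 279).
From a ≡ 22 (mod 279) write a = 22 + 279t. Substituting into a ≡ 23 (mod 43) gives 279t ≡ 1 (mod 43), and since 21⁻¹ ≡ 41 (mod 43), t ≡ 41. Hence a ≡ 22 + 279·41 = 11461 (mod 11997).
From a ≡ 11461 (mod 11997) write a = 11461 + 11997t. Substituting into a ≡ 32 (mod 37) gives 11997t ≡ 4 (mod 37), and since 9⁻¹ ≡ 33 (mod 37), t ≡ 21. Hence a ≡ 11461 + 11997·21 = 263398 (mod 443889).
From a ≡ 263398 (mod 443889) write a = 263398 + 443889t. Substituting into a ≡ 4 (mod 16) gives 443889t ≡ 14 (mod 16), and since 1⁻¹ ≡ 1 (mod 16), t ≡ 14. Hence a ≡ 263398 + 443889·14 = 6477844 (mod 7102224).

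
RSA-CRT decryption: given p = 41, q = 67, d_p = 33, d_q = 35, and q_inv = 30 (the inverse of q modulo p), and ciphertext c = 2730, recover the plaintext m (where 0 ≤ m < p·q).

1252

m₁ = c^(d_p) mod p: c ≡ 24 (mod 41), and 24^33 mod 41 = 22.
m₂ = c^(d_q) mod q: c ≡ 50 (mod 67), and 50^35 mod 67 = 46.
h = q_inv·(m₁ − m₂) mod p = 30·(22 − 46) mod 41 = 18.
m = m₂ + h·q = 46 + 18·67 = 1252.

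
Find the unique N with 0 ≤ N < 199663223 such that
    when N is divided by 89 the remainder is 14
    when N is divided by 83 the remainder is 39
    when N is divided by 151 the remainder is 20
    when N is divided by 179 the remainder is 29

The moduli are pairwise coprime; M = 89·83·151·179 = 199663223.
M/89 = 2243407; 2243407 ≡ 73 (mod 89); 73·50 ≡ 1, so inverse 50.
M/83 = 2405581; 2405581 ≡ 75 (mod 83); 75·31 ≡ 1, so inverse 31.
M/151 = 1322273; 1322273 ≡ 117 (mod 151); 117·111 ≡ 1, so inverse 111.
M/179 = 1115437; 1115437 ≡ 88 (mod 179); 88·59 ≡ 1, so inverse 59.
N ≡ 14·2243407·50 + 39·2405581·31 + 20·1322273·111 + 29·1115437·59 = 9322691096.
9322691096 mod 199663223 = 138182838.

138182838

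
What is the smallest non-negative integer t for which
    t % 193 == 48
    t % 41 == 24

Combine the congruences pairwise.
From t ≡ 48 (mod 193) write t = 48 + 193s. Substituting into t ≡ 24 (mod 41) gives 193s ≡ 17 (mod 41), and since 29⁻¹ ≡ 17 (mod 41), s ≡ 2. Hence t ≡ 48 + 193·2 = 434 (mod 7913).

434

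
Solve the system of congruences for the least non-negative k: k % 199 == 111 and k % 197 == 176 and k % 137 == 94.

1711909

The moduli are pairwise coprime; N = 199·197·137 = 5370811.
N/199 = 26989; 26989 ≡ 124 (mod 199); 124·130 ≡ 1, so inverse 130.
N/197 = 27263; 27263 ≡ 77 (mod 197); 77·87 ≡ 1, so inverse 87.
N/137 = 39203; 39203 ≡ 21 (mod 137); 21·124 ≡ 1, so inverse 124.
k ≡ 111·26989·130 + 176·27263·87 + 94·39203·124 = 1263852494.
1263852494 mod 5370811 = 1711909.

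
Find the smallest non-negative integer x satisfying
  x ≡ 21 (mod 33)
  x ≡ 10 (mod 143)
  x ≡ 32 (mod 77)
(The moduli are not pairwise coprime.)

gcd(33, 143) = 11 and 11 | (10 − 21), so the pair is consistent; merging gives x ≡ 153 (mod 429), where 429 = lcm(33, 143).
gcd(429, 77) = 11 and 11 | (32 − 153), so the pair is consistent; merging gives x ≡ 2727 (mod 3003), where 3003 = lcm(429, 77).
The solution is unique modulo lcm(33, 143, 77) = 3003.

2727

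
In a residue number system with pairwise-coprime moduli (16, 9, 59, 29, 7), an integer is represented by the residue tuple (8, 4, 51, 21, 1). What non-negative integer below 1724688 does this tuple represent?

The moduli are pairwise coprime; N = 16·9·59·29·7 = 1724688.
N/16 = 107793; 107793 ≡ 1 (mod 16), inverse 1.
N/9 = 191632; 191632 ≡ 4 (mod 9); 4·7 ≡ 1, so inverse 7.
N/59 = 29232; 29232 ≡ 27 (mod 59); 27·35 ≡ 1, so inverse 35.
N/29 = 59472; 59472 ≡ 22 (mod 29); 22·4 ≡ 1, so inverse 4.
N/7 = 246384; 246384 ≡ 5 (mod 7); 5·3 ≡ 1, so inverse 3.
x ≡ 8·107793·1 + 4·191632·7 + 51·29232·35 + 21·59472·4 + 1·246384·3 = 64141960.
64141960 mod 1724688 = 328504.

328504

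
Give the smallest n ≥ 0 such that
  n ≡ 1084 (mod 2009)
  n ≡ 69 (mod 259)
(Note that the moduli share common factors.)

25192

Combine the congruences pairwise.
gcd(2009, 259) = 7 and 7 | (69 − 1084), so the pair is consistent; merging gives n ≡ 25192 (mod 74333), where 74333 = lcm(2009, 259).
The solution is unique modulo lcm(2009, 259) = 74333.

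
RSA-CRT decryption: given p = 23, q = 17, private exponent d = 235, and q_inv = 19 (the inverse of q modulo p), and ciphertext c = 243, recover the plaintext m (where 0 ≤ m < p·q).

317

d_p = d mod (p−1) = 235 mod 22 = 15; d_q = d mod (q−1) = 11.
m₁ = c^(d_p) mod p: c ≡ 13 (mod 23), and 13^15 mod 23 = 18.
m₂ = c^(d_q) mod q: c ≡ 5 (mod 17), and 5^11 mod 17 = 11.
h = q_inv·(m₁ − m₂) mod p = 19·(18 − 11) mod 23 = 18.
m = m₂ + h·q = 11 + 18·17 = 317.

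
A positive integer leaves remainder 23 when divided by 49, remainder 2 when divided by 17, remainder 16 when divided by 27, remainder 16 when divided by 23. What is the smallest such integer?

From x ≡ 23 (mod 49) write x = 23 + 49t. Substituting into x ≡ 2 (mod 17) gives 49t ≡ 13 (mod 17), and since 15⁻¹ ≡ 8 (mod 17), t ≡ 2. Hence x ≡ 23 + 49·2 = 121 (mod 833).
From x ≡ 121 (mod 833) write x = 121 + 833t. Substituting into x ≡ 16 (mod 27) gives 833t ≡ 3 (mod 27), and since 23⁻¹ ≡ 20 (mod 27), t ≡ 6. Hence x ≡ 121 + 833·6 = 5119 (mod 22491).
From x ≡ 5119 (mod 22491) write x = 5119 + 22491t. Substituting into x ≡ 16 (mod 23) gives 22491t ≡ 3 (mod 23), and since 20⁻¹ ≡ 15 (mod 23), t ≡ 22. Hence x ≡ 5119 + 22491·22 = 499921 (mod 517293).

499921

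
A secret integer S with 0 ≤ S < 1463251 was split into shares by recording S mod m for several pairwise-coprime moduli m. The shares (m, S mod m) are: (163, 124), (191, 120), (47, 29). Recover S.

1445608

The moduli are pairwise coprime; N = 163·191·47 = 1463251.
N/163 = 8977; 8977 ≡ 12 (mod 163); 12·68 ≡ 1, so inverse 68.
N/191 = 7661; 7661 ≡ 21 (mod 191); 21·91 ≡ 1, so inverse 91.
N/47 = 31133; 31133 ≡ 19 (mod 47); 19·5 ≡ 1, so inverse 5.
S ≡ 124·8977·68 + 120·7661·91 + 29·31133·5 = 163866469.
163866469 mod 1463251 = 1445608.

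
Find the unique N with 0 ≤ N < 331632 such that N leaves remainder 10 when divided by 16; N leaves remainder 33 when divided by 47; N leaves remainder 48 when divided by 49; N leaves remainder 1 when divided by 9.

From N ≡ 10 (mod 16) write N = 10 + 16t. Substituting into N ≡ 33 (mod 47) gives 16t ≡ 23 (mod 47), and since 16⁻¹ ≡ 3 (mod 47), t ≡ 22. Hence N ≡ 10 + 16·22 = 362 (mod 752).
From N ≡ 362 (mod 752) write N = 362 + 752t. Substituting into N ≡ 48 (mod 49) gives 752t ≡ 29 (mod 49), and since 17⁻¹ ≡ 26 (mod 49), t ≡ 19. Hence N ≡ 362 + 752·19 = 14650 (mod 36848).
From N ≡ 14650 (mod 36848) write N = 14650 + 36848t. Substituting into N ≡ 1 (mod 9) gives 36848t ≡ 3 (mod 9), and since 2⁻¹ ≡ 5 (mod 9), t ≡ 6. Hence N ≡ 14650 + 36848·6 = 235738 (mod 331632).

235738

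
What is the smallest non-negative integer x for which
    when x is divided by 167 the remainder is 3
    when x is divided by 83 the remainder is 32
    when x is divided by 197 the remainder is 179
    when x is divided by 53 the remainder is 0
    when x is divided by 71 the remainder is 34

7671319852

The moduli are pairwise coprime; N = 167·83·197·53·71 = 10275311771.
N/167 = 61528813; 61528813 ≡ 1 (mod 167), inverse 1.
N/83 = 123798937; 123798937 ≡ 38 (mod 83); 38·59 ≡ 1, so inverse 59.
N/197 = 52158943; 52158943 ≡ 41 (mod 197); 41·173 ≡ 1, so inverse 173.
N/53 = 193873807; 193873807 ≡ 19 (mod 53); 19·14 ≡ 1, so inverse 14.
N/71 = 144722701; 144722701 ≡ 64 (mod 71); 64·10 ≡ 1, so inverse 10.
x ≡ 3·61528813·1 + 32·123798937·59 + 179·52158943·173 + 0·193873807·14 + 34·144722701·10 = 1898328685716.
1898328685716 mod 10275311771 = 7671319852.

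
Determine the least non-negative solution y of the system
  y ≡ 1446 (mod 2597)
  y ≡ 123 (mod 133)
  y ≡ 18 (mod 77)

6640

gcd(2597, 133) = 7 and 7 | (123 − 1446), so the pair is consistent; merging gives y ≡ 6640 (mod 49343), where 49343 = lcm(2597, 133).
gcd(49343, 77) = 7 and 7 | (18 − 6640), so the pair is consistent; merging gives y ≡ 6640 (mod 542773), where 542773 = lcm(49343, 77).
The solution is unique modulo lcm(2597, 133, 77) = 542773.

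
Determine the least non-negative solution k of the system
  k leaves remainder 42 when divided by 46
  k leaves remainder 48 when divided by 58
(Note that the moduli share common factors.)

686

Combine the congruences pairwise.
gcd(46, 58) = 2 and 2 | (48 − 42), so the pair is consistent; merging gives k ≡ 686 (mod 1334), where 1334 = lcm(46, 58).
The solution is unique modulo lcm(46, 58) = 1334.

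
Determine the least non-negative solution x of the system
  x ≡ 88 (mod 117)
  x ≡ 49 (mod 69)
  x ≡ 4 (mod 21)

gcd(117, 69) = 3 and 3 | (49 − 88), so the pair is consistent; merging gives x ≡ 1843 (mod 2691), where 2691 = lcm(117, 69).
gcd(2691, 21) = 3 and 3 | (4 − 1843), so the pair is consistent; merging gives x ≡ 9916 (mod 18837), where 18837 = lcm(2691, 21).
The solution is unique modulo lcm(117, 69, 21) = 18837.

9916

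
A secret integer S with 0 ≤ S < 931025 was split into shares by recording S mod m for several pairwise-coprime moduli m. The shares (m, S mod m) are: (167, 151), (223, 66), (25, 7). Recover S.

From S ≡ 151 (mod 167) write S = 151 + 167t. Substituting into S ≡ 66 (mod 223) gives 167t ≡ 138 (mod 223), and since 167⁻¹ ≡ 219 (mod 223), t ≡ 117. Hence S ≡ 151 + 167·117 = 19690 (mod 37241).
From S ≡ 19690 (mod 37241) write S = 19690 + 37241t. Substituting into S ≡ 7 (mod 25) gives 37241t ≡ 17 (mod 25), and since 16⁻¹ ≡ 11 (mod 25), t ≡ 12. Hence S ≡ 19690 + 37241·12 = 466582 (mod 931025).

466582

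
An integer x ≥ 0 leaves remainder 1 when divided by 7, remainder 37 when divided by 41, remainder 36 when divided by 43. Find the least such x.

939

The moduli are pairwise coprime; N = 7·41·43 = 12341.
N/7 = 1763; 1763 ≡ 6 (mod 7); 6·6 ≡ 1, so inverse 6.
N/41 = 301; 301 ≡ 14 (mod 41); 14·3 ≡ 1, so inverse 3.
N/43 = 287; 287 ≡ 29 (mod 43); 29·3 ≡ 1, so inverse 3.
x ≡ 1·1763·6 + 37·301·3 + 36·287·3 = 74985.
74985 mod 12341 = 939.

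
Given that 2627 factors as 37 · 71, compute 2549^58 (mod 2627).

515

Mod 37: 2549 ≡ 33; by Fermat, exponent reduces to 58 mod 36 = 22; 33^22 ≡ 34 (mod 37).
Mod 71: 2549 ≡ 64; 64^58 ≡ 18 (mod 71).
Combine by CRT: x ≡ 34 (mod 37), x ≡ 18 (mod 71) ⇒ x ≡ 515 (mod 2627).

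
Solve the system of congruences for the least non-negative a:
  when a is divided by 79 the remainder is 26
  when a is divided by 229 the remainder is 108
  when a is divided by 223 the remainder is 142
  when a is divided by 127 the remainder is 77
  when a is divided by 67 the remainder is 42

The moduli are pairwise coprime; N = 79·229·223·127·67 = 34327799137.
N/79 = 434529103; 434529103 ≡ 31 (mod 79); 31·51 ≡ 1, so inverse 51.
N/229 = 149903053; 149903053 ≡ 111 (mod 229); 111·196 ≡ 1, so inverse 196.
N/223 = 153936319; 153936319 ≡ 88 (mod 223); 88·185 ≡ 1, so inverse 185.
N/127 = 270297631; 270297631 ≡ 102 (mod 127); 102·66 ≡ 1, so inverse 66.
N/67 = 512355211; 512355211 ≡ 47 (mod 67); 47·10 ≡ 1, so inverse 10.
a ≡ 26·434529103·51 + 108·149903053·196 + 142·153936319·185 + 77·270297631·66 + 42·512355211·10 = 9382082265974.
9382082265974 mod 34327799137 = 10593101573.

10593101573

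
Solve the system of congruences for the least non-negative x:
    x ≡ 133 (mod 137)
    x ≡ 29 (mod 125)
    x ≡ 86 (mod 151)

244404

From x ≡ 133 (mod 137) write x = 133 + 137t. Substituting into x ≡ 29 (mod 125) gives 137t ≡ 21 (mod 125), and since 12⁻¹ ≡ 73 (mod 125), t ≡ 33. Hence x ≡ 133 + 137·33 = 4654 (mod 17125).
From x ≡ 4654 (mod 17125) write x = 4654 + 17125t. Substituting into x ≡ 86 (mod 151) gives 17125t ≡ 113 (mod 151), and since 62⁻¹ ≡ 95 (mod 151), t ≡ 14. Hence x ≡ 4654 + 17125·14 = 244404 (mod 2585875).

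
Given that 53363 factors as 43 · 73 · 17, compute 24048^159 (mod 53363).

Mod 43: 24048 ≡ 11; by Fermat, exponent reduces to 159 mod 42 = 33; 11^33 ≡ 16 (mod 43).
Mod 73: 24048 ≡ 31; by Fermat, exponent reduces to 159 mod 72 = 15; 31^15 ≡ 17 (mod 73).
Mod 17: 24048 ≡ 10; by Fermat, exponent reduces to 159 mod 16 = 15; 10^15 ≡ 12 (mod 17).
Combine by CRT: x ≡ 16 (mod 43), x ≡ 17 (mod 73), x ≡ 12 (mod 17) ⇒ x ≡ 38415 (mod 53363).

38415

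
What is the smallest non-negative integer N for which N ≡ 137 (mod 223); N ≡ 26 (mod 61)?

3259

Combine the congruences pairwise.
From N ≡ 137 (mod 223) write N = 137 + 223t. Substituting into N ≡ 26 (mod 61) gives 223t ≡ 11 (mod 61), and since 40⁻¹ ≡ 29 (mod 61), t ≡ 14. Hence N ≡ 137 + 223·14 = 3259 (mod 13603).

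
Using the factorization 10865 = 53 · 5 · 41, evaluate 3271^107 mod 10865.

706

Mod 53: 3271 ≡ 38; by Fermat, exponent reduces to 107 mod 52 = 3; 38^3 ≡ 17 (mod 53).
Mod 5: 3271 ≡ 1; by Fermat, exponent reduces to 107 mod 4 = 3; 1^3 ≡ 1 (mod 5).
Mod 41: 3271 ≡ 32; by Fermat, exponent reduces to 107 mod 40 = 27; 32^27 ≡ 9 (mod 41).
Combine by CRT: x ≡ 17 (mod 53), x ≡ 1 (mod 5), x ≡ 9 (mod 41) ⇒ x ≡ 706 (mod 10865).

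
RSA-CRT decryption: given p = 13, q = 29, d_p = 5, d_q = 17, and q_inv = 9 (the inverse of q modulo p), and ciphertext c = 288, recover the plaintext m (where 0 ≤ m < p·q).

240

m₁ = c^(d_p) mod p: c ≡ 2 (mod 13), and 2^5 mod 13 = 6.
m₂ = c^(d_q) mod q: c ≡ 27 (mod 29), and 27^17 mod 29 = 8.
h = q_inv·(m₁ − m₂) mod p = 9·(6 − 8) mod 13 = 8.
m = m₂ + h·q = 8 + 8·29 = 240.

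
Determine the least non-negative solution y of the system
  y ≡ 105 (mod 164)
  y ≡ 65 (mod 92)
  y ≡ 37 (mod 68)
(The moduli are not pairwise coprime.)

41925

Combine the congruences pairwise.
gcd(164, 92) = 4 and 4 | (65 − 105), so the pair is consistent; merging gives y ≡ 433 (mod 3772), where 3772 = lcm(164, 92).
gcd(3772, 68) = 4 and 4 | (37 − 433), so the pair is consistent; merging gives y ≡ 41925 (mod 64124), where 64124 = lcm(3772, 68).
The solution is unique modulo lcm(164, 92, 68) = 64124.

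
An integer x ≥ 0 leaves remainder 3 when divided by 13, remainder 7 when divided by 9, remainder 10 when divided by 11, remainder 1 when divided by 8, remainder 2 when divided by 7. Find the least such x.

The moduli are pairwise coprime; N = 13·9·11·8·7 = 72072.
N/13 = 5544; 5544 ≡ 6 (mod 13); 6·11 ≡ 1, so inverse 11.
N/9 = 8008; 8008 ≡ 7 (mod 9); 7·4 ≡ 1, so inverse 4.
N/11 = 6552; 6552 ≡ 7 (mod 11); 7·8 ≡ 1, so inverse 8.
N/8 = 9009; 9009 ≡ 1 (mod 8), inverse 1.
N/7 = 10296; 10296 ≡ 6 (mod 7); 6·6 ≡ 1, so inverse 6.
x ≡ 3·5544·11 + 7·8008·4 + 10·6552·8 + 1·9009·1 + 2·10296·6 = 1063897.
1063897 mod 72072 = 54889.

54889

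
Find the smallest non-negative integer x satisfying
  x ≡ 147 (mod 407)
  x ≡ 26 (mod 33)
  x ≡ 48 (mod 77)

5438

Combine the congruences pairwise.
gcd(407, 33) = 11 and 11 | (26 − 147), so the pair is consistent; merging gives x ≡ 554 (mod 1221), where 1221 = lcm(407, 33).
gcd(1221, 77) = 11 and 11 | (48 − 554), so the pair is consistent; merging gives x ≡ 5438 (mod 8547), where 8547 = lcm(1221, 77).
The solution is unique modulo lcm(407, 33, 77) = 8547.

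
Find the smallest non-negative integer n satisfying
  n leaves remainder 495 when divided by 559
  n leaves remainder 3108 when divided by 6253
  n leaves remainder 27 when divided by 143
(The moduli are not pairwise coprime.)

2904500

gcd(559, 6253) = 13 and 13 | (3108 − 495), so the pair is consistent; merging gives n ≡ 215710 (mod 268879), where 268879 = lcm(559, 6253).
gcd(268879, 143) = 13 and 13 | (27 − 215710), so the pair is consistent; merging gives n ≡ 2904500 (mod 2957669), where 2957669 = lcm(268879, 143).
The solution is unique modulo lcm(559, 6253, 143) = 2957669.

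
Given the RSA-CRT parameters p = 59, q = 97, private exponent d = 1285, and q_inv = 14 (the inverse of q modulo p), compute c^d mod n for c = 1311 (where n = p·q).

d_p = d mod (p−1) = 1285 mod 58 = 9; d_q = d mod (q−1) = 37.
m₁ = c^(d_p) mod p: c ≡ 13 (mod 59), and 13^9 mod 59 = 30.
m₂ = c^(d_q) mod q: c ≡ 50 (mod 97), and 50^37 mod 97 = 47.
h = q_inv·(m₁ − m₂) mod p = 14·(30 − 47) mod 59 = 57.
m = m₂ + h·q = 47 + 57·97 = 5576.

5576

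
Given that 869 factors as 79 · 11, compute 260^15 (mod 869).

791

Mod 79: 260 ≡ 23; 23^15 ≡ 1 (mod 79).
Mod 11: 260 ≡ 7; by Fermat, exponent reduces to 15 mod 10 = 5; 7^5 ≡ 10 (mod 11).
Combine by CRT: x ≡ 1 (mod 79), x ≡ 10 (mod 11) ⇒ x ≡ 791 (mod 869).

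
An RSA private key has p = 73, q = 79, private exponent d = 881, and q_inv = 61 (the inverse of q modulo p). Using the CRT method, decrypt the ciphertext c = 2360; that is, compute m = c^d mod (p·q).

d_p = d mod (p−1) = 881 mod 72 = 17; d_q = d mod (q−1) = 23.
m₁ = c^(d_p) mod p: c ≡ 24 (mod 73), and 24^17 mod 73 = 3.
m₂ = c^(d_q) mod q: c ≡ 69 (mod 79), and 69^23 mod 79 = 41.
h = q_inv·(m₁ − m₂) mod p = 61·(3 − 41) mod 73 = 18.
m = m₂ + h·q = 41 + 18·79 = 1463.

1463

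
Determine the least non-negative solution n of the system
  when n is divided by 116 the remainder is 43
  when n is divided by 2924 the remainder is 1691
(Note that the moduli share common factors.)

83563

gcd(116, 2924) = 4 and 4 | (1691 − 43), so the pair is consistent; merging gives n ≡ 83563 (mod 84796), where 84796 = lcm(116, 2924).
The solution is unique modulo lcm(116, 2924) = 84796.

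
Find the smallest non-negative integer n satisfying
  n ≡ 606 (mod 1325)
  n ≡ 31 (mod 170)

gcd(1325, 170) = 5 and 5 | (31 − 606), so the pair is consistent; merging gives n ≡ 41681 (mod 45050), where 45050 = lcm(1325, 170).
The solution is unique modulo lcm(1325, 170) = 45050.

41681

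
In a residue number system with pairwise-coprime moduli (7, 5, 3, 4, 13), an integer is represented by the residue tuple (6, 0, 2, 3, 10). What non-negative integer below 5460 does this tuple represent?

335

From x ≡ 6 (mod 7) write x = 6 + 7t. Substituting into x ≡ 0 (mod 5) gives 7t ≡ 4 (mod 5), and since 2⁻¹ ≡ 3 (mod 5), t ≡ 2. Hence x ≡ 6 + 7·2 = 20 (mod 35).
From x ≡ 20 (mod 35) write x = 20 + 35t. Substituting into x ≡ 2 (mod 3) gives 35t ≡ 0 (mod 3), and since 2⁻¹ ≡ 2 (mod 3), t ≡ 0. Hence x ≡ 20 + 35·0 = 20 (mod 105).
From x ≡ 20 (mod 105) write x = 20 + 105t. Substituting into x ≡ 3 (mod 4) gives 105t ≡ 3 (mod 4), and since 1⁻¹ ≡ 1 (mod 4), t ≡ 3. Hence x ≡ 20 + 105·3 = 335 (mod 420).
From x ≡ 335 (mod 420) write x = 335 + 420t. Substituting into x ≡ 10 (mod 13) gives 420t ≡ 0 (mod 13), and since 4⁻¹ ≡ 10 (mod 13), t ≡ 0. Hence x ≡ 335 + 420·0 = 335 (mod 5460).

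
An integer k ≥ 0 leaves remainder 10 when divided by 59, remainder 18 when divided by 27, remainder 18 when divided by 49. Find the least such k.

The moduli are pairwise coprime; N = 59·27·49 = 78057.
N/59 = 1323; 1323 ≡ 25 (mod 59); 25·26 ≡ 1, so inverse 26.
N/27 = 2891; 2891 ≡ 2 (mod 27); 2·14 ≡ 1, so inverse 14.
N/49 = 1593; 1593 ≡ 25 (mod 49); 25·2 ≡ 1, so inverse 2.
k ≡ 10·1323·26 + 18·2891·14 + 18·1593·2 = 1129860.
1129860 mod 78057 = 37062.

37062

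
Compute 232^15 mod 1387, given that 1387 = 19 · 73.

Mod 19: 232 ≡ 4; 4^15 ≡ 11 (mod 19).
Mod 73: 232 ≡ 13; 13^15 ≡ 17 (mod 73).
Combine by CRT: x ≡ 11 (mod 19), x ≡ 17 (mod 73) ⇒ x ≡ 163 (mod 1387).

163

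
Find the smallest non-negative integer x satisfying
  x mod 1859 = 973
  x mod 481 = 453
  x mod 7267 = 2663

gcd(1859, 481) = 13 and 13 | (453 − 973), so the pair is consistent; merging gives x ≡ 15845 (mod 68783), where 68783 = lcm(1859, 481).
gcd(68783, 7267) = 169 and 169 | (2663 − 15845), so the pair is consistent; merging gives x ≡ 634892 (mod 2957669), where 2957669 = lcm(68783, 7267).
The solution is unique modulo lcm(1859, 481, 7267) = 2957669.

634892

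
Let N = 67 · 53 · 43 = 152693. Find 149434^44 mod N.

5026

Mod 67: 149434 ≡ 24; 24^44 ≡ 1 (mod 67).
Mod 53: 149434 ≡ 27; 27^44 ≡ 44 (mod 53).
Mod 43: 149434 ≡ 9; by Fermat, exponent reduces to 44 mod 42 = 2; 9^2 ≡ 38 (mod 43).
Combine by CRT: x ≡ 1 (mod 67), x ≡ 44 (mod 53), x ≡ 38 (mod 43) ⇒ x ≡ 5026 (mod 152693).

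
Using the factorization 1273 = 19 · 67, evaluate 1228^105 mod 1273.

Mod 19: 1228 ≡ 12; by Fermat, exponent reduces to 105 mod 18 = 15; 12^15 ≡ 18 (mod 19).
Mod 67: 1228 ≡ 22; by Fermat, exponent reduces to 105 mod 66 = 39; 22^39 ≡ 25 (mod 67).
Combine by CRT: x ≡ 18 (mod 19), x ≡ 25 (mod 67) ⇒ x ≡ 360 (mod 1273).

360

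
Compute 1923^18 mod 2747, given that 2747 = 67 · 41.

Mod 67: 1923 ≡ 47; 47^18 ≡ 24 (mod 67).
Mod 41: 1923 ≡ 37; 37^18 ≡ 18 (mod 41).
Combine by CRT: x ≡ 24 (mod 67), x ≡ 18 (mod 41) ⇒ x ≡ 1699 (mod 2747).

1699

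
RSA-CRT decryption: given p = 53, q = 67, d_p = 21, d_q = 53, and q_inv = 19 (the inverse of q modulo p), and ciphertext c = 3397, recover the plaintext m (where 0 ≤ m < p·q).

m₁ = c^(d_p) mod p: c ≡ 5 (mod 53), and 5^21 mod 53 = 27.
m₂ = c^(d_q) mod q: c ≡ 47 (mod 67), and 47^53 mod 67 = 19.
h = q_inv·(m₁ − m₂) mod p = 19·(27 − 19) mod 53 = 46.
m = m₂ + h·q = 19 + 46·67 = 3101.

3101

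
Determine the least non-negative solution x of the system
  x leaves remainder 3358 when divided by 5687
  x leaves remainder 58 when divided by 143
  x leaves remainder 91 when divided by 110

gcd(5687, 143) = 11 and 11 | (58 − 3358), so the pair is consistent; merging gives x ≡ 54541 (mod 73931), where 73931 = lcm(5687, 143).
gcd(73931, 110) = 11 and 11 | (91 − 54541), so the pair is consistent; merging gives x ≡ 54541 (mod 739310), where 739310 = lcm(73931, 110).
The solution is unique modulo lcm(5687, 143, 110) = 739310.

54541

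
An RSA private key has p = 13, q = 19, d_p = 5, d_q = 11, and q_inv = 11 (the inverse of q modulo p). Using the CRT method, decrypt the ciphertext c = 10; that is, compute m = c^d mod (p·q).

m₁ = c^(d_p) mod p: c ≡ 10 (mod 13), and 10^5 mod 13 = 4.
m₂ = c^(d_q) mod q: c ≡ 10 (mod 19), and 10^11 mod 19 = 14.
h = q_inv·(m₁ − m₂) mod p = 11·(4 − 14) mod 13 = 7.
m = m₂ + h·q = 14 + 7·19 = 147.

147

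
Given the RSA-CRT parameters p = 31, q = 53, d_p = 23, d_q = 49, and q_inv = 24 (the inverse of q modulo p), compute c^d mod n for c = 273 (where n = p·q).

315

m₁ = c^(d_p) mod p: c ≡ 25 (mod 31), and 25^23 mod 31 = 5.
m₂ = c^(d_q) mod q: c ≡ 8 (mod 53), and 8^49 mod 53 = 50.
h = q_inv·(m₁ − m₂) mod p = 24·(5 − 50) mod 31 = 5.
m = m₂ + h·q = 50 + 5·53 = 315.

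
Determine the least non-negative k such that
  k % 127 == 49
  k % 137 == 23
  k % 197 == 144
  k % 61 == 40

Combine the congruences pairwise.
From k ≡ 49 (mod 127) write k = 49 + 127t. Substituting into k ≡ 23 (mod 137) gives 127t ≡ 111 (mod 137), and since 127⁻¹ ≡ 41 (mod 137), t ≡ 30. Hence k ≡ 49 + 127·30 = 3859 (mod 17399).
From k ≡ 3859 (mod 17399) write k = 3859 + 17399t. Substituting into k ≡ 144 (mod 197) gives 17399t ≡ 28 (mod 197), and since 63⁻¹ ≡ 172 (mod 197), t ≡ 88. Hence k ≡ 3859 + 17399·88 = 1534971 (mod 3427603).
From k ≡ 1534971 (mod 3427603) write k = 1534971 + 3427603t. Substituting into k ≡ 40 (mod 61) gives 3427603t ≡ 12 (mod 61), and since 13⁻¹ ≡ 47 (mod 61), t ≡ 15. Hence k ≡ 1534971 + 3427603·15 = 52949016 (mod 209083783).

52949016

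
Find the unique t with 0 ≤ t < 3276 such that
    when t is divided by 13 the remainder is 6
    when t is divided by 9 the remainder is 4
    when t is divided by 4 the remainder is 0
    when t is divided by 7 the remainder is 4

760

Combine the congruences pairwise.
From t ≡ 6 (mod 13) write t = 6 + 13s. Substituting into t ≡ 4 (mod 9) gives 13s ≡ 7 (mod 9), and since 4⁻¹ ≡ 7 (mod 9), s ≡ 4. Hence t ≡ 6 + 13·4 = 58 (mod 117).
From t ≡ 58 (mod 117) write t = 58 + 117s. Substituting into t ≡ 0 (mod 4) gives 117s ≡ 2 (mod 4), and since 1⁻¹ ≡ 1 (mod 4), s ≡ 2. Hence t ≡ 58 + 117·2 = 292 (mod 468).
From t ≡ 292 (mod 468) write t = 292 + 468s. Substituting into t ≡ 4 (mod 7) gives 468s ≡ 6 (mod 7), and since 6⁻¹ ≡ 6 (mod 7), s ≡ 1. Hence t ≡ 292 + 468·1 = 760 (mod 3276).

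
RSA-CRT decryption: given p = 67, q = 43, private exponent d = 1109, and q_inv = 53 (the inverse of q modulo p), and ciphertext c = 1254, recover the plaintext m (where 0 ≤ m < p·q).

1671

d_p = d mod (p−1) = 1109 mod 66 = 53; d_q = d mod (q−1) = 17.
m₁ = c^(d_p) mod p: c ≡ 48 (mod 67), and 48^53 mod 67 = 63.
m₂ = c^(d_q) mod q: c ≡ 7 (mod 43), and 7^17 mod 43 = 37.
h = q_inv·(m₁ − m₂) mod p = 53·(63 − 37) mod 67 = 38.
m = m₂ + h·q = 37 + 38·43 = 1671.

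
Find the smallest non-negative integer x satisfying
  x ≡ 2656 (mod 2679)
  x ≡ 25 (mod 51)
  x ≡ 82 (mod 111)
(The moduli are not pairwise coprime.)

1406452

gcd(2679, 51) = 3 and 3 | (25 − 2656), so the pair is consistent; merging gives x ≡ 40162 (mod 45543), where 45543 = lcm(2679, 51).
gcd(45543, 111) = 3 and 3 | (82 − 40162), so the pair is consistent; merging gives x ≡ 1406452 (mod 1685091), where 1685091 = lcm(45543, 111).
The solution is unique modulo lcm(2679, 51, 111) = 1685091.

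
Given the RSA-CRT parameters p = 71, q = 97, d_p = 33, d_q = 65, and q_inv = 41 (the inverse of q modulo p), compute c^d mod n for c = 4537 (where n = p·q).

m₁ = c^(d_p) mod p: c ≡ 64 (mod 71), and 64^33 mod 71 = 29.
m₂ = c^(d_q) mod q: c ≡ 75 (mod 97), and 75^65 mod 97 = 75.
h = q_inv·(m₁ − m₂) mod p = 41·(29 − 75) mod 71 = 31.
m = m₂ + h·q = 75 + 31·97 = 3082.

3082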